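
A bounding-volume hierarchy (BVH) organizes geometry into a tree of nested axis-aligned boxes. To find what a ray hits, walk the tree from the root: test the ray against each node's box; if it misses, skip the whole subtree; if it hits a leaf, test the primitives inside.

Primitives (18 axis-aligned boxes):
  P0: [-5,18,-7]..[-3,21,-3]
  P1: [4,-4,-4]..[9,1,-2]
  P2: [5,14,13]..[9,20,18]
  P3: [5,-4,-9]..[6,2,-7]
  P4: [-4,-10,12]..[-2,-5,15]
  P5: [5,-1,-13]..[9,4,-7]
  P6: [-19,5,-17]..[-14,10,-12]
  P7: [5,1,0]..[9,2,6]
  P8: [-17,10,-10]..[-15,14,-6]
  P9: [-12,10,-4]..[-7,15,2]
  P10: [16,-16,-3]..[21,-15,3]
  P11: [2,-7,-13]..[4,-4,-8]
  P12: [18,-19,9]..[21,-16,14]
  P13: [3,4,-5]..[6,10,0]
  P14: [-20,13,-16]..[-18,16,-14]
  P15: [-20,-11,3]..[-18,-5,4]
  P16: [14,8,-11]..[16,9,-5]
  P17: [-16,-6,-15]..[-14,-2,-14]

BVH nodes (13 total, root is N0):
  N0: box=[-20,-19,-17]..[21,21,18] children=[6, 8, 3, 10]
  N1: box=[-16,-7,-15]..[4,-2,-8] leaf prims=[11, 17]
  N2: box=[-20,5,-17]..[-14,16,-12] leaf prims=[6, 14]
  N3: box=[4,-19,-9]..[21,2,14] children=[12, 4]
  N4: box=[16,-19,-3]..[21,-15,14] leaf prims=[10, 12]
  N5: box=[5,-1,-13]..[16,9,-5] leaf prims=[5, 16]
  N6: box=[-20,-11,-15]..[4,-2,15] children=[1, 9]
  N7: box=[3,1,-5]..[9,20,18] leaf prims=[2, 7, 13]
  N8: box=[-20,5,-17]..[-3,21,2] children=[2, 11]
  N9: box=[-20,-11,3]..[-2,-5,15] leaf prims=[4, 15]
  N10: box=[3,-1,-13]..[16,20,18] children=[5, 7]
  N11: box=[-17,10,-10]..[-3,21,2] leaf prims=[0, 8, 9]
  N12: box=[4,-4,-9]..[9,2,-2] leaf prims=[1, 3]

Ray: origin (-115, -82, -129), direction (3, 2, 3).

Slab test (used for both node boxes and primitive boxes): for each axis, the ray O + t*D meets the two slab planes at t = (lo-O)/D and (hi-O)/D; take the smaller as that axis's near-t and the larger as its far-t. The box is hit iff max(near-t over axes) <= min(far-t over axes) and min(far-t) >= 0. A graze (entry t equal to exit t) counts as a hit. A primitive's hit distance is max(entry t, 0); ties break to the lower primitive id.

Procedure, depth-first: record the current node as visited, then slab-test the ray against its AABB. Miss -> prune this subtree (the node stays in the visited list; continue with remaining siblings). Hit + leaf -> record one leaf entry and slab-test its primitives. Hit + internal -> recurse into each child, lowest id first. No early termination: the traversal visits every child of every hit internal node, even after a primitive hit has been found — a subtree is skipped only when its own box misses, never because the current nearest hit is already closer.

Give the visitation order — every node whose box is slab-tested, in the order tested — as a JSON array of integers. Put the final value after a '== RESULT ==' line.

Traverse from the root:
N0 x:[95/3,136/3] y:[63/2,103/2] z:[112/3,49] -> hit [112/3,136/3], descend [3, 6, 8, 10]
  N3 x:[119/3,136/3] y:[63/2,42] z:[40,143/3] -> hit [40,42], descend [4, 12]
    N4 x:[131/3,136/3] y:[63/2,67/2] z:[42,143/3] -> miss, prune
    N12 x:[119/3,124/3] y:[39,42] z:[40,127/3] -> hit [40,124/3] leaf, test {P1(miss), P3@t=40}
  N6 x:[95/3,119/3] y:[71/2,40] z:[38,48] -> hit [38,119/3], descend [1, 9]
    N1 x:[33,119/3] y:[75/2,40] z:[38,121/3] -> hit [38,119/3] leaf, test {P11@t=39, P17(miss)}
    N9 x:[95/3,113/3] y:[71/2,77/2] z:[44,48] -> miss, prune
  N8 x:[95/3,112/3] y:[87/2,103/2] z:[112/3,131/3] -> miss, prune
  N10 x:[118/3,131/3] y:[81/2,51] z:[116/3,49] -> hit [81/2,131/3], descend [5, 7]
    N5 x:[40,131/3] y:[81/2,91/2] z:[116/3,124/3] -> hit [81/2,124/3] leaf, test {P5@t=81/2, P16(miss)}
    N7 x:[118/3,124/3] y:[83/2,51] z:[124/3,49] -> miss, prune

order=[0, 3, 4, 12, 6, 1, 9, 8, 10, 5, 7]  |boxes|=11  |leaves|=3  hit=P11

== RESULT ==
[0, 3, 4, 12, 6, 1, 9, 8, 10, 5, 7]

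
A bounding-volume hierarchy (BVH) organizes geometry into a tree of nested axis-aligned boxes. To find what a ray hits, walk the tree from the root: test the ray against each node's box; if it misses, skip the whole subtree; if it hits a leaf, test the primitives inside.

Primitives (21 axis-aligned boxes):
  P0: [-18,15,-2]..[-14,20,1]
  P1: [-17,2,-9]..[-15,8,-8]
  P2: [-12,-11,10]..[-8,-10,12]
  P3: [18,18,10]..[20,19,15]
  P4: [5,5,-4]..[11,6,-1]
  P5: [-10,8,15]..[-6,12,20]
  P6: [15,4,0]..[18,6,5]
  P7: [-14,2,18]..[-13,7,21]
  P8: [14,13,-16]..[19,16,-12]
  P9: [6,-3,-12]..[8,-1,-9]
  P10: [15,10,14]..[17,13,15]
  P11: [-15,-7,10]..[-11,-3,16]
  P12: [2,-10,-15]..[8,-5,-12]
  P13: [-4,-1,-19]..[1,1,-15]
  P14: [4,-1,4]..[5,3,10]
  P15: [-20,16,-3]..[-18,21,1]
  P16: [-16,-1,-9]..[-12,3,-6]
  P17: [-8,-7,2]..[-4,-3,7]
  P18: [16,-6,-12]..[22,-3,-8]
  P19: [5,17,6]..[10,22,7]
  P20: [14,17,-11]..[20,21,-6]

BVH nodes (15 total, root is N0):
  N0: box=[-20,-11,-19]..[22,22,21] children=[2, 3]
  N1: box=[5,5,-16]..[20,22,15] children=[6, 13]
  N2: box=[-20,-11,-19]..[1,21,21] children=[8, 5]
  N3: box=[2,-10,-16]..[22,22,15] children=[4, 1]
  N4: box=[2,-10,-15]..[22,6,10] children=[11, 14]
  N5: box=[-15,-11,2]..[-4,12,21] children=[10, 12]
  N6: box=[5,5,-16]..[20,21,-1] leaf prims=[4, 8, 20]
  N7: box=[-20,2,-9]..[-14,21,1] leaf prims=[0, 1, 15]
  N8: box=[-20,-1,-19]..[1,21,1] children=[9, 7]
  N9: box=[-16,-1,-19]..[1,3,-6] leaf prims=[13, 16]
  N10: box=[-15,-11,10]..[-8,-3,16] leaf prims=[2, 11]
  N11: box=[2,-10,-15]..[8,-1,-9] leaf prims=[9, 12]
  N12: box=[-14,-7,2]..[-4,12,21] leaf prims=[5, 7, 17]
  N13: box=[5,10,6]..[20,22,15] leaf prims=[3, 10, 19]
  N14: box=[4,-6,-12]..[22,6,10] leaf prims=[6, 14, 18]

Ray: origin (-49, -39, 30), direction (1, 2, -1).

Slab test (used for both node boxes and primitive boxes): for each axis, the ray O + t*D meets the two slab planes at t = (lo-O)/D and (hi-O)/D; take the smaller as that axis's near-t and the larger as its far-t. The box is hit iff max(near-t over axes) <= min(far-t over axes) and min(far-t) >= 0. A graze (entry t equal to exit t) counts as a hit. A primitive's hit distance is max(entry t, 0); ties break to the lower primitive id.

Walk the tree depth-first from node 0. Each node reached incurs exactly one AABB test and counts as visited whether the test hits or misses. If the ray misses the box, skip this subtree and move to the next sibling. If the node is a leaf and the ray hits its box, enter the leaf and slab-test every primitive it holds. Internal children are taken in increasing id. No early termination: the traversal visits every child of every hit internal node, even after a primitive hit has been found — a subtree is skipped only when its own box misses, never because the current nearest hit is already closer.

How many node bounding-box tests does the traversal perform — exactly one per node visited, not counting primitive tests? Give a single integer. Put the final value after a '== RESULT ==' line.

Trace the traversal:
N0 x:[29,71] y:[14,61/2] z:[9,49] -> hit [29,61/2], descend [2, 3]
  N2 x:[29,50] y:[14,30] z:[9,49] -> hit [29,30], descend [5, 8]
    N5 x:[34,45] y:[14,51/2] z:[9,28] -> miss, prune
    N8 x:[29,50] y:[19,30] z:[29,49] -> hit [29,30], descend [7, 9]
      N7 x:[29,35] y:[41/2,30] z:[29,39] -> hit [29,30] leaf, test {P0(miss), P1(miss), P15@t=29}
      N9 x:[33,50] y:[19,21] z:[36,49] -> miss, prune
  N3 x:[51,71] y:[29/2,61/2] z:[15,46] -> miss, prune

Visited [0, 2, 5, 8, 7, 9, 3]. Tests: 7 box, 1 leaf. Nearest: P15.

== RESULT ==
7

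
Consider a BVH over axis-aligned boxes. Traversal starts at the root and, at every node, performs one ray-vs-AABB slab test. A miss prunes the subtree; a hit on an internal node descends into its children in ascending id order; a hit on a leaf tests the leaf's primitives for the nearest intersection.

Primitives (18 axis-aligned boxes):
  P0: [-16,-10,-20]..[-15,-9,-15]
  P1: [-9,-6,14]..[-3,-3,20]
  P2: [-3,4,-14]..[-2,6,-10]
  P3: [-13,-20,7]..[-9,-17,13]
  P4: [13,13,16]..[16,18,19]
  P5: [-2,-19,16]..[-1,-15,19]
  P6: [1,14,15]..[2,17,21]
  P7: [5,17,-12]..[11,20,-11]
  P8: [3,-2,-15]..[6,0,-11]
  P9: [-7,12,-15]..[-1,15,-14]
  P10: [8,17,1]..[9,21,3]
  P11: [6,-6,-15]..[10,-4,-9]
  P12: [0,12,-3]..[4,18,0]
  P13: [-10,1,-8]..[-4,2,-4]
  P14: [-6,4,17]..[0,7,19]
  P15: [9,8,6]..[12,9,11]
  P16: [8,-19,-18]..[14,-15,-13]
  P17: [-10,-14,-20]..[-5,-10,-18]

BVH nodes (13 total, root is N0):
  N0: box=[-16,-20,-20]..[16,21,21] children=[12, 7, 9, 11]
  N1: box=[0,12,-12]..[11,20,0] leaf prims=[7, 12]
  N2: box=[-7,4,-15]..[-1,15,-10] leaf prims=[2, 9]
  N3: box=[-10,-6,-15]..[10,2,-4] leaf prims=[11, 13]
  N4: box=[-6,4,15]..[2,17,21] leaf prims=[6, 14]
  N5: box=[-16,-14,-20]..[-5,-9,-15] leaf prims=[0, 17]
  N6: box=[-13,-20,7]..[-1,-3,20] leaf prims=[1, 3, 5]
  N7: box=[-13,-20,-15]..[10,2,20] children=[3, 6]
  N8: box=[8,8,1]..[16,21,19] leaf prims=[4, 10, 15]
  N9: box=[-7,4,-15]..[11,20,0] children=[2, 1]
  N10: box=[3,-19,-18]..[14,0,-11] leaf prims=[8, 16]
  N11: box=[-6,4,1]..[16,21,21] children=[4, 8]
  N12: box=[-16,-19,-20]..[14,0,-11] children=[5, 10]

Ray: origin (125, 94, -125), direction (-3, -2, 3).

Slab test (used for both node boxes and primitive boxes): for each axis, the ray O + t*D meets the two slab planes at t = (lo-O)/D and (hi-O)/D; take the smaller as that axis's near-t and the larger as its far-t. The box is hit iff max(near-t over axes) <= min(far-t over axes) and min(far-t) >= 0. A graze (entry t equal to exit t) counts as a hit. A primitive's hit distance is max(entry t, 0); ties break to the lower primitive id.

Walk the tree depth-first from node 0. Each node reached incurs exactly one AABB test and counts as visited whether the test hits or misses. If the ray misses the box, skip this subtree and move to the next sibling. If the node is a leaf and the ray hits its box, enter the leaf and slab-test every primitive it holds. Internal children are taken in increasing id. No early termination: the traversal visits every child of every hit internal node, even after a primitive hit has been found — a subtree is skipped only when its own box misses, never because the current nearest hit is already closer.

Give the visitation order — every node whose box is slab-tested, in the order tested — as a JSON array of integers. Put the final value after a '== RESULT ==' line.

Traverse from the root:
N0 x:[109/3,47] y:[73/2,57] z:[35,146/3] -> hit [73/2,47], descend [7, 9, 11, 12]
  N7 x:[115/3,46] y:[46,57] z:[110/3,145/3] -> hit [46,46], descend [3, 6]
    N3 x:[115/3,45] y:[46,50] z:[110/3,121/3] -> miss, prune
    N6 x:[42,46] y:[97/2,57] z:[44,145/3] -> miss, prune
  N9 x:[38,44] y:[37,45] z:[110/3,125/3] -> hit [38,125/3], descend [1, 2]
    N1 x:[38,125/3] y:[37,41] z:[113/3,125/3] -> hit [38,41] leaf, test {P7@t=38, P12@t=122/3}
    N2 x:[42,44] y:[79/2,45] z:[110/3,115/3] -> miss, prune
  N11 x:[109/3,131/3] y:[73/2,45] z:[42,146/3] -> hit [42,131/3], descend [4, 8]
    N4 x:[41,131/3] y:[77/2,45] z:[140/3,146/3] -> miss, prune
    N8 x:[109/3,39] y:[73/2,43] z:[42,48] -> miss, prune
  N12 x:[37,47] y:[47,113/2] z:[35,38] -> miss, prune

order=[0, 7, 3, 6, 9, 1, 2, 11, 4, 8, 12]  |boxes|=11  |leaves|=1  hit=P7

== RESULT ==
[0, 7, 3, 6, 9, 1, 2, 11, 4, 8, 12]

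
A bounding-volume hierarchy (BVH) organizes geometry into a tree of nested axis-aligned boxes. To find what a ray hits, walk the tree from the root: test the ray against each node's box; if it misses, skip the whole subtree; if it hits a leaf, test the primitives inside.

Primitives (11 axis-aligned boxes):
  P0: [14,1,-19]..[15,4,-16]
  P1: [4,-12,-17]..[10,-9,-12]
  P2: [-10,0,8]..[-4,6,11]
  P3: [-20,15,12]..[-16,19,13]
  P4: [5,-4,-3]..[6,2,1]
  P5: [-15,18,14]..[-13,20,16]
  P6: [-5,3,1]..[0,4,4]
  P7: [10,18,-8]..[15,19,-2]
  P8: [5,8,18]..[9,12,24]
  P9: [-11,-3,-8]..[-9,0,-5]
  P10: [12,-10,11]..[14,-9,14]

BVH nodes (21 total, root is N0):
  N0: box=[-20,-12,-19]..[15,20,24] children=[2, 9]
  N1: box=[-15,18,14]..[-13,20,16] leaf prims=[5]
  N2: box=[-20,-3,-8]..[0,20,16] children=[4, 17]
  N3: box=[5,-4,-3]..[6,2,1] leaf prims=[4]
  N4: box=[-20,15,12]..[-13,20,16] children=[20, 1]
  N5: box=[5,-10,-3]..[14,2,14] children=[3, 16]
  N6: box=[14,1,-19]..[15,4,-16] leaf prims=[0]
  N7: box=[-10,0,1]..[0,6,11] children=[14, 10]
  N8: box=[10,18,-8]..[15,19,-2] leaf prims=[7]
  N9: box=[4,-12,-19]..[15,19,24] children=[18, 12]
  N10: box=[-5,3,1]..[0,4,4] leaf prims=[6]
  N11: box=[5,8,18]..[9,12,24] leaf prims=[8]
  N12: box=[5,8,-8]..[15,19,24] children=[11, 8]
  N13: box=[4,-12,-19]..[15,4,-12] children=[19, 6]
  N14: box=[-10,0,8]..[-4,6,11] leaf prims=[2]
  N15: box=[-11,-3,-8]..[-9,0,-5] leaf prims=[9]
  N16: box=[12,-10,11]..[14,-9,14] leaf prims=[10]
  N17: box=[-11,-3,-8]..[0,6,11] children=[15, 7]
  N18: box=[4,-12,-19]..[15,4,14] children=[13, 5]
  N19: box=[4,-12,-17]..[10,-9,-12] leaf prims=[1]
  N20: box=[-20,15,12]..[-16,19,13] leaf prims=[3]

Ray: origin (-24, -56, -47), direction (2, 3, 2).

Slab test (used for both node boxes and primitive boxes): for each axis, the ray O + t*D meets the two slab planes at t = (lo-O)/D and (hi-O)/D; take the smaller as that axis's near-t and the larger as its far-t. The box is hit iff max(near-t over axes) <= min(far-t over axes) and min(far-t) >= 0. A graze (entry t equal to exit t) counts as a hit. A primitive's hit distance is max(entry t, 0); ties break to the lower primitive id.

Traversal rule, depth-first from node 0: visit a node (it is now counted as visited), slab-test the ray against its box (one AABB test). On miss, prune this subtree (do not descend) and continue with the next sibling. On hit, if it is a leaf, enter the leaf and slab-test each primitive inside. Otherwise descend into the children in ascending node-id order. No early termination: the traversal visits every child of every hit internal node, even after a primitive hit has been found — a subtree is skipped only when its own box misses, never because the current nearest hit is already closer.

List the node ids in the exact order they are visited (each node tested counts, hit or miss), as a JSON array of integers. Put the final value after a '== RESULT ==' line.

Walk:
N0 x:[2,39/2] y:[44/3,76/3] z:[14,71/2] -> hit [44/3,39/2], descend [2, 9]
  N2 x:[2,12] y:[53/3,76/3] z:[39/2,63/2] -> miss, prune
  N9 x:[14,39/2] y:[44/3,25] z:[14,71/2] -> hit [44/3,39/2], descend [12, 18]
    N12 x:[29/2,39/2] y:[64/3,25] z:[39/2,71/2] -> miss, prune
    N18 x:[14,39/2] y:[44/3,20] z:[14,61/2] -> hit [44/3,39/2], descend [5, 13]
      N5 x:[29/2,19] y:[46/3,58/3] z:[22,61/2] -> miss, prune
      N13 x:[14,39/2] y:[44/3,20] z:[14,35/2] -> hit [44/3,35/2], descend [6, 19]
        N6 x:[19,39/2] y:[19,20] z:[14,31/2] -> miss, prune
        N19 x:[14,17] y:[44/3,47/3] z:[15,35/2] -> hit [15,47/3] leaf, test {P1@t=15}

Summary -> nodes [0, 2, 9, 12, 18, 5, 13, 6, 19]; box-tests=9; leaf-entries=1; first=P1

== RESULT ==
[0, 2, 9, 12, 18, 5, 13, 6, 19]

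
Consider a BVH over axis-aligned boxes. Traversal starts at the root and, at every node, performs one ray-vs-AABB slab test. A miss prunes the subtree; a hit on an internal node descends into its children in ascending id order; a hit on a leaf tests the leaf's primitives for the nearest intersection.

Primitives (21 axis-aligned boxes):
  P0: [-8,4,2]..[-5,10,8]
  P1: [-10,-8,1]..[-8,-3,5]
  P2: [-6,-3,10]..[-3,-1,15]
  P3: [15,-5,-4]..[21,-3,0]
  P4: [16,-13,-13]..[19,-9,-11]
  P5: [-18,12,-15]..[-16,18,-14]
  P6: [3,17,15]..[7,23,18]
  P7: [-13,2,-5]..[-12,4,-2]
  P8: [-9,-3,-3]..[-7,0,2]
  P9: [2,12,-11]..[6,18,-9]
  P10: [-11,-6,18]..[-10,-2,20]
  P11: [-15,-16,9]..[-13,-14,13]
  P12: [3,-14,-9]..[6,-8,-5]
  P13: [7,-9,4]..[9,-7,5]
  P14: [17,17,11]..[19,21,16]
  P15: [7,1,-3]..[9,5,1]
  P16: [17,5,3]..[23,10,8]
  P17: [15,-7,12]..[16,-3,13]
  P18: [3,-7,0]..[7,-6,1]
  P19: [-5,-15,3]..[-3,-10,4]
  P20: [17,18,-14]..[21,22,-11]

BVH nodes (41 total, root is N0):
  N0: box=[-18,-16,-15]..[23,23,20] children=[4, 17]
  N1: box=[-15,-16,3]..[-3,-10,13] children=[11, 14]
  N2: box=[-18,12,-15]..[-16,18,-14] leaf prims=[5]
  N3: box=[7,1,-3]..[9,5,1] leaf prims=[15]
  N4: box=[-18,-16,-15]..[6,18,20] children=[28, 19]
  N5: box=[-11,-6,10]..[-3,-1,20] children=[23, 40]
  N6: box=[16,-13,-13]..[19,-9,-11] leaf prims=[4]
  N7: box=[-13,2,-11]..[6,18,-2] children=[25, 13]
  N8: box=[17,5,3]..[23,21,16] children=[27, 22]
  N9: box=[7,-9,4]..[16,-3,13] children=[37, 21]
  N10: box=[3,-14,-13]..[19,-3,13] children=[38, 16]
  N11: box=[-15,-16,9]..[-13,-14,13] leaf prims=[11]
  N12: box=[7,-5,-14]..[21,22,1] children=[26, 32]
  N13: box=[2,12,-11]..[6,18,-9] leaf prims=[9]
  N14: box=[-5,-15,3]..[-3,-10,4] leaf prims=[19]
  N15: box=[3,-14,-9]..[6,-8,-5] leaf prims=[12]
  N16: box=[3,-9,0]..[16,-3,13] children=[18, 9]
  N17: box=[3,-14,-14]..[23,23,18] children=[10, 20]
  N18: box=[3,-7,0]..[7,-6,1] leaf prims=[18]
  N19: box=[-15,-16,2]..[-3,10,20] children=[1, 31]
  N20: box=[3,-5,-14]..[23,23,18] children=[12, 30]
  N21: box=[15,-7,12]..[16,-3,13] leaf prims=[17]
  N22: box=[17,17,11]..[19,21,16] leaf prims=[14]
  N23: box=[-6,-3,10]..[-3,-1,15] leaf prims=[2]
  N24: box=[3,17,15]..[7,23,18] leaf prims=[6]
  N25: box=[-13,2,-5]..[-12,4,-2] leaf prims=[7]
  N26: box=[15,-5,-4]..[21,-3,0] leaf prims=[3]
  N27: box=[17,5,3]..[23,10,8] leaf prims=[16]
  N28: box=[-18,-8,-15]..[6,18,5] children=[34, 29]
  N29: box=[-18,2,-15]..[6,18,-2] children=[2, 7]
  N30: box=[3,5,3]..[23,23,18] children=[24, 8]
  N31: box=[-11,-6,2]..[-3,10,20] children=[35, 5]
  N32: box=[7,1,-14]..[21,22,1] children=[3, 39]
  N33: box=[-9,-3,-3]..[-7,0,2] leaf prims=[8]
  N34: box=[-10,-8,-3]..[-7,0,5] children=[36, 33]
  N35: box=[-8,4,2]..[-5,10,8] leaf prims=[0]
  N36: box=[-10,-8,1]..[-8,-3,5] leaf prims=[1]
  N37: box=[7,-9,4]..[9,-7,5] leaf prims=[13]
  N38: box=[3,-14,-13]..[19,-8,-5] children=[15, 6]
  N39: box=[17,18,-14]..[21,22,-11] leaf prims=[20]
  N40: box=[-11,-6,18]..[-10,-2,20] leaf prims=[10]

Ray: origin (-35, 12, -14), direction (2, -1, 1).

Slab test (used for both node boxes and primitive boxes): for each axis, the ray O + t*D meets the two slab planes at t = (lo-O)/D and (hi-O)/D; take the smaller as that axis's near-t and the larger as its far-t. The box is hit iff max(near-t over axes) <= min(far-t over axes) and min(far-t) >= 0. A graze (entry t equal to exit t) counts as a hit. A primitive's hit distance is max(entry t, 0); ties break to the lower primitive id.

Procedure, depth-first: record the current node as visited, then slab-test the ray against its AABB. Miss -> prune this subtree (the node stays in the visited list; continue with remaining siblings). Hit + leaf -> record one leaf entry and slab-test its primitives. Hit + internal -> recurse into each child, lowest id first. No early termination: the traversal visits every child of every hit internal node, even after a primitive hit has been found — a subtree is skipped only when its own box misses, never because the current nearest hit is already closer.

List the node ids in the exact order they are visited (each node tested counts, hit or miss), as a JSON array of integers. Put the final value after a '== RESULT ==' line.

Trace the traversal:
N0 x:[17/2,29] y:[-11,28] z:[-1,34] -> hit [17/2,28], descend [4, 17]
  N4 x:[17/2,41/2] y:[-6,28] z:[-1,34] -> hit [17/2,41/2], descend [19, 28]
    N19 x:[10,16] y:[2,28] z:[16,34] -> hit [16,16], descend [1, 31]
      N1 x:[10,16] y:[22,28] z:[17,27] -> miss, prune
      N31 x:[12,16] y:[2,18] z:[16,34] -> hit [16,16], descend [5, 35]
        N5 x:[12,16] y:[13,18] z:[24,34] -> miss, prune
        N35 x:[27/2,15] y:[2,8] z:[16,22] -> miss, prune
    N28 x:[17/2,41/2] y:[-6,20] z:[-1,19] -> hit [17/2,19], descend [29, 34]
      N29 x:[17/2,41/2] y:[-6,10] z:[-1,12] -> hit [17/2,10], descend [2, 7]
        N2 x:[17/2,19/2] y:[-6,0] z:[-1,0] -> miss, prune
        N7 x:[11,41/2] y:[-6,10] z:[3,12] -> miss, prune
      N34 x:[25/2,14] y:[12,20] z:[11,19] -> hit [25/2,14], descend [33, 36]
        N33 x:[13,14] y:[12,15] z:[11,16] -> hit [13,14] leaf, test {P8@t=13}
        N36 x:[25/2,27/2] y:[15,20] z:[15,19] -> miss, prune
  N17 x:[19,29] y:[-11,26] z:[0,32] -> hit [19,26], descend [10, 20]
    N10 x:[19,27] y:[15,26] z:[1,27] -> hit [19,26], descend [16, 38]
      N16 x:[19,51/2] y:[15,21] z:[14,27] -> hit [19,21], descend [9, 18]
        N9 x:[21,51/2] y:[15,21] z:[18,27] -> hit [21,21], descend [21, 37]
          N21 x:[25,51/2] y:[15,19] z:[26,27] -> miss, prune
          N37 x:[21,22] y:[19,21] z:[18,19] -> miss, prune
        N18 x:[19,21] y:[18,19] z:[14,15] -> miss, prune
      N38 x:[19,27] y:[20,26] z:[1,9] -> miss, prune
    N20 x:[19,29] y:[-11,17] z:[0,32] -> miss, prune

Summary -> nodes [0, 4, 19, 1, 31, 5, 35, 28, 29, 2, 7, 34, 33, 36, 17, 10, 16, 9, 21, 37, 18, 38, 20]; box-tests=23; leaf-entries=1; first=P8

== RESULT ==
[0, 4, 19, 1, 31, 5, 35, 28, 29, 2, 7, 34, 33, 36, 17, 10, 16, 9, 21, 37, 18, 38, 20]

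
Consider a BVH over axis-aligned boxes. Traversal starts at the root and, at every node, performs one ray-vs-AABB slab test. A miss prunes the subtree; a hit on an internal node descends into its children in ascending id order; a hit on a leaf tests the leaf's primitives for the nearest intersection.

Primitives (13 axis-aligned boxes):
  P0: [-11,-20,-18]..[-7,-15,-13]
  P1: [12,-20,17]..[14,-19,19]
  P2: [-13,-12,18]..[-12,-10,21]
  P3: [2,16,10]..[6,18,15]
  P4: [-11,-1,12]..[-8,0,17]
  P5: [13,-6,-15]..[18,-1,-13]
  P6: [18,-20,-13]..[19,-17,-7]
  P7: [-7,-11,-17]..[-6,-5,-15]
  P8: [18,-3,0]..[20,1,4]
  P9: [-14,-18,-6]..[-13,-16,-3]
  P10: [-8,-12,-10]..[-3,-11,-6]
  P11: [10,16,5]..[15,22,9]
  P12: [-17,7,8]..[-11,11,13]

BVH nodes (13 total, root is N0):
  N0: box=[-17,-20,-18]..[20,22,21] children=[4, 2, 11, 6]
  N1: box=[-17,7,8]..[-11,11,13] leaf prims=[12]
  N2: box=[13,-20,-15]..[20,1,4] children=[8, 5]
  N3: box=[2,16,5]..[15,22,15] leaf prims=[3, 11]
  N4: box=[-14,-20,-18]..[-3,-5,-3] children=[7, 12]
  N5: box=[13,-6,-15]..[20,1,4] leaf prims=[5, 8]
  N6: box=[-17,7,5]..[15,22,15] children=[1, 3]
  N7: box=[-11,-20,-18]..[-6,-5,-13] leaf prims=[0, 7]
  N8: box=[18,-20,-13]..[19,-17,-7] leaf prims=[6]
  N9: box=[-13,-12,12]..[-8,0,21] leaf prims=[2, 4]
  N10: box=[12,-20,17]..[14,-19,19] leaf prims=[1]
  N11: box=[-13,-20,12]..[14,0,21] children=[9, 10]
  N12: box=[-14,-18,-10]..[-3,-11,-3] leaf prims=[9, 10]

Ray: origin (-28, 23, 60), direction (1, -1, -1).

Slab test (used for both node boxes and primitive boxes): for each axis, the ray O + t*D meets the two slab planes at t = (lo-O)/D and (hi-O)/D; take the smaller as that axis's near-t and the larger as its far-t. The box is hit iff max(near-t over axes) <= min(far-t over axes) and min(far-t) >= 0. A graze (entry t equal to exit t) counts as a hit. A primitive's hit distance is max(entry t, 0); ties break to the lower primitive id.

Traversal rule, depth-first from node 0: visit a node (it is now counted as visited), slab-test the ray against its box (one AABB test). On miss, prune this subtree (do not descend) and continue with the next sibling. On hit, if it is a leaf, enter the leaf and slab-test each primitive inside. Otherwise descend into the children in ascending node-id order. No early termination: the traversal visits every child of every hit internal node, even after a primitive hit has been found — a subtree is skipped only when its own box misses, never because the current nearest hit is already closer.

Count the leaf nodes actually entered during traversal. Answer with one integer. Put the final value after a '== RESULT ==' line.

Traverse from the root:
N0 x:[11,48] y:[1,43] z:[39,78] -> hit [39,43], descend [2, 4, 6, 11]
  N2 x:[41,48] y:[22,43] z:[56,75] -> miss, prune
  N4 x:[14,25] y:[28,43] z:[63,78] -> miss, prune
  N6 x:[11,43] y:[1,16] z:[45,55] -> miss, prune
  N11 x:[15,42] y:[23,43] z:[39,48] -> hit [39,42], descend [9, 10]
    N9 x:[15,20] y:[23,35] z:[39,48] -> miss, prune
    N10 x:[40,42] y:[42,43] z:[41,43] -> hit [42,42] leaf, test {P1@t=42}

order=[0, 2, 4, 6, 11, 9, 10]  |boxes|=7  |leaves|=1  hit=P1

== RESULT ==
1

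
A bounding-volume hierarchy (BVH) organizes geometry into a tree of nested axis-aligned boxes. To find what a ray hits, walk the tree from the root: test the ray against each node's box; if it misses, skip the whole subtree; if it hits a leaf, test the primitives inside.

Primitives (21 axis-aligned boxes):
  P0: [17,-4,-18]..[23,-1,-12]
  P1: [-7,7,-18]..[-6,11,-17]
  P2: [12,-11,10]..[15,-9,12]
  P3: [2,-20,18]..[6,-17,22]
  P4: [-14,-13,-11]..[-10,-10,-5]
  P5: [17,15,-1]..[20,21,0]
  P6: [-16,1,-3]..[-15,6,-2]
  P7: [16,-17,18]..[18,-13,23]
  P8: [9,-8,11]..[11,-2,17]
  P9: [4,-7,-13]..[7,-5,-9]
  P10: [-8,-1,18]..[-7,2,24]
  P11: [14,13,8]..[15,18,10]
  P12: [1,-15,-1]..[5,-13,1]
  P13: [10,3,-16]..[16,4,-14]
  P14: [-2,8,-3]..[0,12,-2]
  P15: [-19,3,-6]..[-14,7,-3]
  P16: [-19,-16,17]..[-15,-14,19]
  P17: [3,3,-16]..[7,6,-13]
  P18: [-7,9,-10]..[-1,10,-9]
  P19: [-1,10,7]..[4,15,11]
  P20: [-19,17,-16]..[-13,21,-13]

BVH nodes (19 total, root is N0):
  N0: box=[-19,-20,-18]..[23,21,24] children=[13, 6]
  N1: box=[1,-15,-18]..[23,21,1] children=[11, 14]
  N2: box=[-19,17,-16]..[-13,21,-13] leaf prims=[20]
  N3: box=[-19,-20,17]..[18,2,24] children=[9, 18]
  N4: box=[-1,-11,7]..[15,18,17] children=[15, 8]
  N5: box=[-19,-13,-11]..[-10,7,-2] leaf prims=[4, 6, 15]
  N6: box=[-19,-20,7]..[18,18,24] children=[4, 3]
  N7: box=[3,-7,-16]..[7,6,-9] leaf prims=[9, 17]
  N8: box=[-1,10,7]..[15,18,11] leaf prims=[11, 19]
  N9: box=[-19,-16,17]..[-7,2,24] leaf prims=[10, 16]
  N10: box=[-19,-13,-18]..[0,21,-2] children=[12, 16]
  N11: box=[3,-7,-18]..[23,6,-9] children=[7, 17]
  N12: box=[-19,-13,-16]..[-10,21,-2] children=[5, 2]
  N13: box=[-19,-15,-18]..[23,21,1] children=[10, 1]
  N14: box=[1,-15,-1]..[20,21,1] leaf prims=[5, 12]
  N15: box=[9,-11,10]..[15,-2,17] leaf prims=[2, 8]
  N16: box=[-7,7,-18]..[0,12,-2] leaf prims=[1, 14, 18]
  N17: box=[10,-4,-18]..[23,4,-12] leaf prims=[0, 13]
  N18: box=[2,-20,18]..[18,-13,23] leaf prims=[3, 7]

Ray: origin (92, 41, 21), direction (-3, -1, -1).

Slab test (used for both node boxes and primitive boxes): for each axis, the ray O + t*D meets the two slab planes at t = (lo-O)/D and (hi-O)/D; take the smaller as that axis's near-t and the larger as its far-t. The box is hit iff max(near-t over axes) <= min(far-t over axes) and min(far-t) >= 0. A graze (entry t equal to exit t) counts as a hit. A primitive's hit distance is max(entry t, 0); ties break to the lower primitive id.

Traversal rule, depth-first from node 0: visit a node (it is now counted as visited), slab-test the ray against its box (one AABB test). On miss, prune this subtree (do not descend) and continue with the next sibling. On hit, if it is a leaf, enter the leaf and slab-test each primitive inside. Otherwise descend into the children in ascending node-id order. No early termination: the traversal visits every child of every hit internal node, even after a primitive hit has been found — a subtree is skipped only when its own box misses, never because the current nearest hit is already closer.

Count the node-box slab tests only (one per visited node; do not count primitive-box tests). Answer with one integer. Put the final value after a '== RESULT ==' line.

Traverse from the root:
N0 x:[23,37] y:[20,61] z:[-3,39] -> hit [23,37], descend [6, 13]
  N6 x:[74/3,37] y:[23,61] z:[-3,14] -> miss, prune
  N13 x:[23,37] y:[20,56] z:[20,39] -> hit [23,37], descend [1, 10]
    N1 x:[23,91/3] y:[20,56] z:[20,39] -> hit [23,91/3], descend [11, 14]
      N11 x:[23,89/3] y:[35,48] z:[30,39] -> miss, prune
      N14 x:[24,91/3] y:[20,56] z:[20,22] -> miss, prune
    N10 x:[92/3,37] y:[20,54] z:[23,39] -> hit [92/3,37], descend [12, 16]
      N12 x:[34,37] y:[20,54] z:[23,37] -> hit [34,37], descend [2, 5]
        N2 x:[35,37] y:[20,24] z:[34,37] -> miss, prune
        N5 x:[34,37] y:[34,54] z:[23,32] -> miss, prune
      N16 x:[92/3,33] y:[29,34] z:[23,39] -> hit [92/3,33] leaf, test {P1(miss), P14(miss), P18@t=31}

Summary -> nodes [0, 6, 13, 1, 11, 14, 10, 12, 2, 5, 16]; box-tests=11; leaf-entries=1; first=P18

== RESULT ==
11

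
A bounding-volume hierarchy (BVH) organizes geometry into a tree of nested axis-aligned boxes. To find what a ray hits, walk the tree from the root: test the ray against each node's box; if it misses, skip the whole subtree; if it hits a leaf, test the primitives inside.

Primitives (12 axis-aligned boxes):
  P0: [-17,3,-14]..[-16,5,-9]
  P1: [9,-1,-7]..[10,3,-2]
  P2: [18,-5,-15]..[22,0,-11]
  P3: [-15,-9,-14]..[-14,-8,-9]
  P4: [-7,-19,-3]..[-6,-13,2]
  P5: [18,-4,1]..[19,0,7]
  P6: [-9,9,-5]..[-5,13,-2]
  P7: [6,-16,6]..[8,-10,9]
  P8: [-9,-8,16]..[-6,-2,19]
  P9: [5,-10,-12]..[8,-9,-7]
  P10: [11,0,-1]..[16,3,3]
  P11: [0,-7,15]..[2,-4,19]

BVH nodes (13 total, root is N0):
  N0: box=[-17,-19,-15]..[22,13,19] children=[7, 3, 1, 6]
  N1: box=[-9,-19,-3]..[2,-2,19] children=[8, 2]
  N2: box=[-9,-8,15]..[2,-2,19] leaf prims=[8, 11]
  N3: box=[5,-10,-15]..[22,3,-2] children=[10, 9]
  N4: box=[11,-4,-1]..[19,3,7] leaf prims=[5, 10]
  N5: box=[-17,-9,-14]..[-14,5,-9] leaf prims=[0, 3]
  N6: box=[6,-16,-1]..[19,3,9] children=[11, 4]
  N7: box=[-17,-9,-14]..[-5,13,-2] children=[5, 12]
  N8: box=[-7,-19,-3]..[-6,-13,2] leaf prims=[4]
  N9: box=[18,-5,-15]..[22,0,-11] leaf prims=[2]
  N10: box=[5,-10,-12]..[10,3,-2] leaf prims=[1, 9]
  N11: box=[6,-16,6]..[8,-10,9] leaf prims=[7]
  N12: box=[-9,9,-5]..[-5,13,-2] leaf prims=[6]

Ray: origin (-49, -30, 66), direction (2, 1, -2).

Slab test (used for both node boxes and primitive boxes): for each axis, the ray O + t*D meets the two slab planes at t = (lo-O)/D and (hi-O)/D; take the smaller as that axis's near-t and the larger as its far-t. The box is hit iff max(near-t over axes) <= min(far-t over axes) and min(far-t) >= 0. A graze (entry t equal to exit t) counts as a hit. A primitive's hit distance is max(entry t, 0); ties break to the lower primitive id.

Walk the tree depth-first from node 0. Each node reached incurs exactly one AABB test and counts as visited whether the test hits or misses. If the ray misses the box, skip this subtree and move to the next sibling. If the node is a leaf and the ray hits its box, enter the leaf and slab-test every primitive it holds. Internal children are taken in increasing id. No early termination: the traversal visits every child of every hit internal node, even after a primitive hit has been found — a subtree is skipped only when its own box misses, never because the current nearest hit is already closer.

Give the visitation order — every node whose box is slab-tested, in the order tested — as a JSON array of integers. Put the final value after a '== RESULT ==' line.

Walk:
N0 x:[16,71/2] y:[11,43] z:[47/2,81/2] -> hit [47/2,71/2], descend [1, 3, 6, 7]
  N1 x:[20,51/2] y:[11,28] z:[47/2,69/2] -> hit [47/2,51/2], descend [2, 8]
    N2 x:[20,51/2] y:[22,28] z:[47/2,51/2] -> hit [47/2,51/2] leaf, test {P8(miss), P11@t=49/2}
    N8 x:[21,43/2] y:[11,17] z:[32,69/2] -> miss, prune
  N3 x:[27,71/2] y:[20,33] z:[34,81/2] -> miss, prune
  N6 x:[55/2,34] y:[14,33] z:[57/2,67/2] -> hit [57/2,33], descend [4, 11]
    N4 x:[30,34] y:[26,33] z:[59/2,67/2] -> hit [30,33] leaf, test {P5(miss), P10@t=63/2}
    N11 x:[55/2,57/2] y:[14,20] z:[57/2,30] -> miss, prune
  N7 x:[16,22] y:[21,43] z:[34,40] -> miss, prune

Visited [0, 1, 2, 8, 3, 6, 4, 11, 7]. Tests: 9 box, 2 leaf. Nearest: P11.

== RESULT ==
[0, 1, 2, 8, 3, 6, 4, 11, 7]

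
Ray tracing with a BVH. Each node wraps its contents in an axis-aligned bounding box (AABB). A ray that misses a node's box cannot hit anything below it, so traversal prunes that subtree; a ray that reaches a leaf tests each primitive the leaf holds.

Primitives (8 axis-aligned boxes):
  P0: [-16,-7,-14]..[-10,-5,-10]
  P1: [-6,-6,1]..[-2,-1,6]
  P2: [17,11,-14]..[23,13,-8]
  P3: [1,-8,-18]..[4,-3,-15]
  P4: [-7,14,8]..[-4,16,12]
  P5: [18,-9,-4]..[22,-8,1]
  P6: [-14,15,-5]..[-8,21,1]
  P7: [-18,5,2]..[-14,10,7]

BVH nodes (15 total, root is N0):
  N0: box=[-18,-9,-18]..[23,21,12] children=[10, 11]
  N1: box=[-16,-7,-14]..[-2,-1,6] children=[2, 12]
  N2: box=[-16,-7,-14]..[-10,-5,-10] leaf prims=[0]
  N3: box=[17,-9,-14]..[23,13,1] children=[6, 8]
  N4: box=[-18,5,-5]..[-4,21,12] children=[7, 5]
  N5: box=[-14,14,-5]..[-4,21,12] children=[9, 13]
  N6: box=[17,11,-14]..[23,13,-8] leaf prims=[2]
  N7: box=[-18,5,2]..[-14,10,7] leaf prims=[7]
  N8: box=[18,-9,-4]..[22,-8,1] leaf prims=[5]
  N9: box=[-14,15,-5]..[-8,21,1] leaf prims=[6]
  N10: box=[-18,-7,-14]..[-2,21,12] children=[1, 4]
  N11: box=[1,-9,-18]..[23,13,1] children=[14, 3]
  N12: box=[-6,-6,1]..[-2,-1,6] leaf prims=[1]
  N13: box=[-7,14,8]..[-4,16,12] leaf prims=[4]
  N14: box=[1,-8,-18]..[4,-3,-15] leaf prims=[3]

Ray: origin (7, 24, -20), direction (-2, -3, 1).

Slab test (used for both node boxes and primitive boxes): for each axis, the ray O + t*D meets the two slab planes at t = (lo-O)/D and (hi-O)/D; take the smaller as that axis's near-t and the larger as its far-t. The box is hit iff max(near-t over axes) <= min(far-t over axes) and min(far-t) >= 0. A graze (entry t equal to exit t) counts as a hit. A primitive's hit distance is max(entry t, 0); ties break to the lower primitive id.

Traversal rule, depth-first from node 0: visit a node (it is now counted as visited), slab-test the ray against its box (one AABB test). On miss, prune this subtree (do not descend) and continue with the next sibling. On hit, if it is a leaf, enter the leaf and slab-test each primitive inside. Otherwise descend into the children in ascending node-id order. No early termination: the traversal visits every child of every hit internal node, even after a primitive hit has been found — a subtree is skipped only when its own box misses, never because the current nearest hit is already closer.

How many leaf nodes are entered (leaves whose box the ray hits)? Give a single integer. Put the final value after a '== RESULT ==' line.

Walk:
N0 x:[-8,25/2] y:[1,11] z:[2,32] -> hit [2,11], descend [10, 11]
  N10 x:[9/2,25/2] y:[1,31/3] z:[6,32] -> hit [6,31/3], descend [1, 4]
    N1 x:[9/2,23/2] y:[25/3,31/3] z:[6,26] -> hit [25/3,31/3], descend [2, 12]
      N2 x:[17/2,23/2] y:[29/3,31/3] z:[6,10] -> hit [29/3,10] leaf, test {P0@t=29/3}
      N12 x:[9/2,13/2] y:[25/3,10] z:[21,26] -> miss, prune
    N4 x:[11/2,25/2] y:[1,19/3] z:[15,32] -> miss, prune
  N11 x:[-8,3] y:[11/3,11] z:[2,21] -> miss, prune

Visited [0, 10, 1, 2, 12, 4, 11]. Tests: 7 box, 1 leaf. Nearest: P0.

== RESULT ==
1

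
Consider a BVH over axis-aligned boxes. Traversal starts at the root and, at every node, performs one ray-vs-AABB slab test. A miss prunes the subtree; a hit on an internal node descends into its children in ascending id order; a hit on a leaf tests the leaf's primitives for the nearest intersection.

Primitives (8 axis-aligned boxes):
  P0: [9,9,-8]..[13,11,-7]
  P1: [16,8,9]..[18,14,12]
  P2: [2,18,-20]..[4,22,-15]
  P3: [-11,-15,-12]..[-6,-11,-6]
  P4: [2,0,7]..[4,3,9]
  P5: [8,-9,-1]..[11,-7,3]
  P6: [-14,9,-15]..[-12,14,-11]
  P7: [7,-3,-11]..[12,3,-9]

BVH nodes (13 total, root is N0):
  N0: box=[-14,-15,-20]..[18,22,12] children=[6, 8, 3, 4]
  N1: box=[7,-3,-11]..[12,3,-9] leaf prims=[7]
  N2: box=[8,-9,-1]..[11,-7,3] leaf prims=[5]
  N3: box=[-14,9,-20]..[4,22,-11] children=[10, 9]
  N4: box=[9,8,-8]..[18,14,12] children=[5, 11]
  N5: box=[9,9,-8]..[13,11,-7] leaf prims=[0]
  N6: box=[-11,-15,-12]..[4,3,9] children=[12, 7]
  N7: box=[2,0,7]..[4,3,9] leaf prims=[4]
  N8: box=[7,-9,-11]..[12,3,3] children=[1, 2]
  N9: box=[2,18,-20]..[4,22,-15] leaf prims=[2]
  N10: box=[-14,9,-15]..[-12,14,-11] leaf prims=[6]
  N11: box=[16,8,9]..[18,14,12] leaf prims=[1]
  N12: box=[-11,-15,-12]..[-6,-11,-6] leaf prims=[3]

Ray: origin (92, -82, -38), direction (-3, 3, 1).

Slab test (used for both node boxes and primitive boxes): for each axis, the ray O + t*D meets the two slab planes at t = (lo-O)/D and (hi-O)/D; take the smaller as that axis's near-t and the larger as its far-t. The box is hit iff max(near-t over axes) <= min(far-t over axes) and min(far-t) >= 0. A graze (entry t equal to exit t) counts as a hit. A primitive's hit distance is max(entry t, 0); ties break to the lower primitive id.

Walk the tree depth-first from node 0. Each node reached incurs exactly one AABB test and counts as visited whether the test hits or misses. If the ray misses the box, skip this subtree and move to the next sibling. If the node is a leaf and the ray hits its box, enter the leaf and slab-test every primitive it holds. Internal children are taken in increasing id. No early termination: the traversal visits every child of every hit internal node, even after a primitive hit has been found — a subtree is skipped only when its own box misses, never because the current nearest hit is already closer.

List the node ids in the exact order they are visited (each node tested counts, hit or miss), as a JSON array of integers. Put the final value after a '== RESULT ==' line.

Trace the traversal:
N0 x:[74/3,106/3] y:[67/3,104/3] z:[18,50] -> hit [74/3,104/3], descend [3, 4, 6, 8]
  N3 x:[88/3,106/3] y:[91/3,104/3] z:[18,27] -> miss, prune
  N4 x:[74/3,83/3] y:[30,32] z:[30,50] -> miss, prune
  N6 x:[88/3,103/3] y:[67/3,85/3] z:[26,47] -> miss, prune
  N8 x:[80/3,85/3] y:[73/3,85/3] z:[27,41] -> hit [27,85/3], descend [1, 2]
    N1 x:[80/3,85/3] y:[79/3,85/3] z:[27,29] -> hit [27,85/3] leaf, test {P7@t=27}
    N2 x:[27,28] y:[73/3,25] z:[37,41] -> miss, prune

Visited [0, 3, 4, 6, 8, 1, 2]. Tests: 7 box, 1 leaf. Nearest: P7.

== RESULT ==
[0, 3, 4, 6, 8, 1, 2]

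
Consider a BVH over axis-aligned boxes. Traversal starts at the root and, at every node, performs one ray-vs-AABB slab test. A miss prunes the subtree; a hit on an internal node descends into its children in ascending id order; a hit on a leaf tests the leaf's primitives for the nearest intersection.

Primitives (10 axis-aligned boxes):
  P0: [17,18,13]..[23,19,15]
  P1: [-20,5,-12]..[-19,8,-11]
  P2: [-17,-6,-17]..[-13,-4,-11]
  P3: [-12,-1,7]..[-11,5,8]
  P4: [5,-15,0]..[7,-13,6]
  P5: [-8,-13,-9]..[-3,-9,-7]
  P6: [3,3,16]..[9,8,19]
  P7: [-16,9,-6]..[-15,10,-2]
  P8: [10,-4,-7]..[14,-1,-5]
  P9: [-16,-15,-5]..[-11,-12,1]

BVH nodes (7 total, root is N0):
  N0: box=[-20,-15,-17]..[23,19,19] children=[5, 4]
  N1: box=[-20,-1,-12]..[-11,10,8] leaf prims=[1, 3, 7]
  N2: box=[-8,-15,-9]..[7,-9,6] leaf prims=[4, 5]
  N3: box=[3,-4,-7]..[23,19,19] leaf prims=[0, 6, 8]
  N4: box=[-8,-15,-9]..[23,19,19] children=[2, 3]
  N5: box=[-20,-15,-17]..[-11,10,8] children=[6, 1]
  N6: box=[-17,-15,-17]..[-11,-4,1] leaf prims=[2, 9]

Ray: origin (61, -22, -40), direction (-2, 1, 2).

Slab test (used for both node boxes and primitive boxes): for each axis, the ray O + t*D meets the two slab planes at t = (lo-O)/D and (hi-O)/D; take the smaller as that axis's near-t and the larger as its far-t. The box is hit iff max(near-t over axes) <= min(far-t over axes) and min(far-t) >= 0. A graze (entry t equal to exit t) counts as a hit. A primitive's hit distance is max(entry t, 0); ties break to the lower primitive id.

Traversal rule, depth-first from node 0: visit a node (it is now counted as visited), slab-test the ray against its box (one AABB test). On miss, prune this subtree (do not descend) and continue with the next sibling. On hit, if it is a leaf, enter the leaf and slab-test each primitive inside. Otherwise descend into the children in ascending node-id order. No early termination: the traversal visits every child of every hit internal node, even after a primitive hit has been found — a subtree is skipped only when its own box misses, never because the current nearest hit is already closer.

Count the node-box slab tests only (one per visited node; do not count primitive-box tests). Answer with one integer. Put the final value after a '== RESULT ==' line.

Trace the traversal:
N0 x:[19,81/2] y:[7,41] z:[23/2,59/2] -> hit [19,59/2], descend [4, 5]
  N4 x:[19,69/2] y:[7,41] z:[31/2,59/2] -> hit [19,59/2], descend [2, 3]
    N2 x:[27,69/2] y:[7,13] z:[31/2,23] -> miss, prune
    N3 x:[19,29] y:[18,41] z:[33/2,59/2] -> hit [19,29] leaf, test {P0(miss), P6@t=28, P8(miss)}
  N5 x:[36,81/2] y:[7,32] z:[23/2,24] -> miss, prune

Summary -> nodes [0, 4, 2, 3, 5]; box-tests=5; leaf-entries=1; first=P6

== RESULT ==
5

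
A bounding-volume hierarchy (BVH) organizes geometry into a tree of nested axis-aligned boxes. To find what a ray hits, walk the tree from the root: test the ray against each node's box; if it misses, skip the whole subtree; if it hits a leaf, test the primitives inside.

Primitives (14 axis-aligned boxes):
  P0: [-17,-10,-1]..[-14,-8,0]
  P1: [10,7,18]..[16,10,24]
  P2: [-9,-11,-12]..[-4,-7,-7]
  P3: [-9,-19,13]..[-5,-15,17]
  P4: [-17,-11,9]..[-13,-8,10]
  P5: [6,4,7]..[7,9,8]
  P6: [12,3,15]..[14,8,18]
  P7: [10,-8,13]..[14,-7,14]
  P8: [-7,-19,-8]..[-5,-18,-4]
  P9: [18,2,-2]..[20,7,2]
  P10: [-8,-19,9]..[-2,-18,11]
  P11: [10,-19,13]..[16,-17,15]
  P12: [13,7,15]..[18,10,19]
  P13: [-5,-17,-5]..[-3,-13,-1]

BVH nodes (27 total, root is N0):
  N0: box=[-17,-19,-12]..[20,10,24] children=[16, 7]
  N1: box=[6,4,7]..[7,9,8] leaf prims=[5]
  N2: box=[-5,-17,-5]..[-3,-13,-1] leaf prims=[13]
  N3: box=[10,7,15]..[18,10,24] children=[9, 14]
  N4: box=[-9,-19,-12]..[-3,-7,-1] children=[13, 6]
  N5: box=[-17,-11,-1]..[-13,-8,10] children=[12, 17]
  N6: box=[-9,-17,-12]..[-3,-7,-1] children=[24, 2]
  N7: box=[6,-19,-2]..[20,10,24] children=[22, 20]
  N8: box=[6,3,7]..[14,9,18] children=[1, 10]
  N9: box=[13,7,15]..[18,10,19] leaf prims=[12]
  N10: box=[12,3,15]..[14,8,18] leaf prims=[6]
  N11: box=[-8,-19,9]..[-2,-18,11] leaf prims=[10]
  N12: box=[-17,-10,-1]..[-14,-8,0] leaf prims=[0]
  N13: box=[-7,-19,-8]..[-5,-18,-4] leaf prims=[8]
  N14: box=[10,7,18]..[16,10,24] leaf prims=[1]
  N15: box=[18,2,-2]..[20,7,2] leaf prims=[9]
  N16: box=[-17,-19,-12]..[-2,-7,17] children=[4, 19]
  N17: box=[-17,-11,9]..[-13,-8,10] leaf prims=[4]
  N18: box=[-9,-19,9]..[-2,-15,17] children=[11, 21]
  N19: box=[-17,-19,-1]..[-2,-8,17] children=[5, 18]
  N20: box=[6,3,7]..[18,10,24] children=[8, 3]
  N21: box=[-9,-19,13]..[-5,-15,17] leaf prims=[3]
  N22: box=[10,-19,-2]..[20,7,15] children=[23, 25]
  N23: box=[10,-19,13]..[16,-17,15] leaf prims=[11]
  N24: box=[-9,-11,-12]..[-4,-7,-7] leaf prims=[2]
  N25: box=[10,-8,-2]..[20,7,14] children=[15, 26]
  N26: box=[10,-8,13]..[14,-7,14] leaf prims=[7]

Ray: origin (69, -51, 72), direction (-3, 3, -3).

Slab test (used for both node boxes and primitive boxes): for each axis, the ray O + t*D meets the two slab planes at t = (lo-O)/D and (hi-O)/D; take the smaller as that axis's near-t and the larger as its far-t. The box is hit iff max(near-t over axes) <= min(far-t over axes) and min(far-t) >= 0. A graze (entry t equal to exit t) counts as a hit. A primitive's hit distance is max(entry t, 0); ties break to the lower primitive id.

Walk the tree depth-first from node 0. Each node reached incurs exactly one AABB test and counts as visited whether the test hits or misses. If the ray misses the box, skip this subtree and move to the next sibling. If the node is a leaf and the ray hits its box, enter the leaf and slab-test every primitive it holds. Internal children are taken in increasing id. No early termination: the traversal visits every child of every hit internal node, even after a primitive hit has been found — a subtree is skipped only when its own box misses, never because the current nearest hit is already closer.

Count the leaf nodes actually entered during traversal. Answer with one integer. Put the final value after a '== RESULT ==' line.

Traverse from the root:
N0 x:[49/3,86/3] y:[32/3,61/3] z:[16,28] -> hit [49/3,61/3], descend [7, 16]
  N7 x:[49/3,21] y:[32/3,61/3] z:[16,74/3] -> hit [49/3,61/3], descend [20, 22]
    N20 x:[17,21] y:[18,61/3] z:[16,65/3] -> hit [18,61/3], descend [3, 8]
      N3 x:[17,59/3] y:[58/3,61/3] z:[16,19] -> miss, prune
      N8 x:[55/3,21] y:[18,20] z:[18,65/3] -> hit [55/3,20], descend [1, 10]
        N1 x:[62/3,21] y:[55/3,20] z:[64/3,65/3] -> miss, prune
        N10 x:[55/3,19] y:[18,59/3] z:[18,19] -> hit [55/3,19] leaf, test {P6@t=55/3}
    N22 x:[49/3,59/3] y:[32/3,58/3] z:[19,74/3] -> hit [19,58/3], descend [23, 25]
      N23 x:[53/3,59/3] y:[32/3,34/3] z:[19,59/3] -> miss, prune
      N25 x:[49/3,59/3] y:[43/3,58/3] z:[58/3,74/3] -> hit [58/3,58/3], descend [15, 26]
        N15 x:[49/3,17] y:[53/3,58/3] z:[70/3,74/3] -> miss, prune
        N26 x:[55/3,59/3] y:[43/3,44/3] z:[58/3,59/3] -> miss, prune
  N16 x:[71/3,86/3] y:[32/3,44/3] z:[55/3,28] -> miss, prune

order=[0, 7, 20, 3, 8, 1, 10, 22, 23, 25, 15, 26, 16]  |boxes|=13  |leaves|=1  hit=P6

== RESULT ==
1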